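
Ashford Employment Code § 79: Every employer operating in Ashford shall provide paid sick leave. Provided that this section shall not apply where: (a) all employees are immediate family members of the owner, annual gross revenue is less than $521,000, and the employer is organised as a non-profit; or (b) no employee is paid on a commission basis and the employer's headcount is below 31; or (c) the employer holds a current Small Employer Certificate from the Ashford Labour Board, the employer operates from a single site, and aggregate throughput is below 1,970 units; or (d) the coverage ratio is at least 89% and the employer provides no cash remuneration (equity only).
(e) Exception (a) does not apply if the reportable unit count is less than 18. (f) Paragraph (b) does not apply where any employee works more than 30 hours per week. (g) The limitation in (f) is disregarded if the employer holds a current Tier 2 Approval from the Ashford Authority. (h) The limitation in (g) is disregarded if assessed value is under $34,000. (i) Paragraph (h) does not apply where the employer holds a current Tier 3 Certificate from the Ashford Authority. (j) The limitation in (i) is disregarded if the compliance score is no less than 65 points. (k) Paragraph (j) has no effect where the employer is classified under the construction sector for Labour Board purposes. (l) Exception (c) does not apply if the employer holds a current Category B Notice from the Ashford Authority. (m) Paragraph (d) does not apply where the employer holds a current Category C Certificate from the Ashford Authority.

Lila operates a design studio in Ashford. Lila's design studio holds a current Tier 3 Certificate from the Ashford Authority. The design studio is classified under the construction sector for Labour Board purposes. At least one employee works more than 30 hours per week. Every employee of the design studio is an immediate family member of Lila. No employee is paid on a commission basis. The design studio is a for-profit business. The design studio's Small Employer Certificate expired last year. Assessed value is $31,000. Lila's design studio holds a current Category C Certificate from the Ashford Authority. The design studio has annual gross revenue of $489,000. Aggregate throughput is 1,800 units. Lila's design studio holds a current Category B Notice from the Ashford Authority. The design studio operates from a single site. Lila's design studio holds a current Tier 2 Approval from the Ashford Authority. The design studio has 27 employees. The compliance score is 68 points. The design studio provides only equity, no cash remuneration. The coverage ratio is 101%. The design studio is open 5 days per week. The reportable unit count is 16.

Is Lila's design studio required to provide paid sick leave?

Exception (a) fails — the employer is for-profit.
All of (b)'s requirements are met (no employee is paid on commission; the employer's headcount is 27, below the 31 limit). Considering the limiting provisions: (f) would limit (b) — at least one employee exceeds 30 hours/week — but (g) sets (f) aside: (g) operates against (f): a current Tier 2 Approval is held. (h) applies (assessed value is $31,000, under the $34,000 limit), but is displaced by (i): (i) operates against (h): a current Tier 3 Certificate is held. (j) operates (the compliance score is 68 points, meeting the 65 points threshold), but is displaced by (k): (k) is triggered — the design studio is classified under the construction sector. Exception (b) stands.
Exception (c) requires that the employer holds a current Small Employer Certificate from the Ashford Labour Board; but the Small Employer Certificate has expired, so (c) is unavailable.
Exception (d): the coverage ratio is 101%, meeting the 89% threshold; remuneration is equity-only — every condition holds. But: (m) operates against (d): a current Category C Certificate is held. Exception (d) does not apply.

No — exception (b) applies; Lila's design studio is not required to provide paid sick leave.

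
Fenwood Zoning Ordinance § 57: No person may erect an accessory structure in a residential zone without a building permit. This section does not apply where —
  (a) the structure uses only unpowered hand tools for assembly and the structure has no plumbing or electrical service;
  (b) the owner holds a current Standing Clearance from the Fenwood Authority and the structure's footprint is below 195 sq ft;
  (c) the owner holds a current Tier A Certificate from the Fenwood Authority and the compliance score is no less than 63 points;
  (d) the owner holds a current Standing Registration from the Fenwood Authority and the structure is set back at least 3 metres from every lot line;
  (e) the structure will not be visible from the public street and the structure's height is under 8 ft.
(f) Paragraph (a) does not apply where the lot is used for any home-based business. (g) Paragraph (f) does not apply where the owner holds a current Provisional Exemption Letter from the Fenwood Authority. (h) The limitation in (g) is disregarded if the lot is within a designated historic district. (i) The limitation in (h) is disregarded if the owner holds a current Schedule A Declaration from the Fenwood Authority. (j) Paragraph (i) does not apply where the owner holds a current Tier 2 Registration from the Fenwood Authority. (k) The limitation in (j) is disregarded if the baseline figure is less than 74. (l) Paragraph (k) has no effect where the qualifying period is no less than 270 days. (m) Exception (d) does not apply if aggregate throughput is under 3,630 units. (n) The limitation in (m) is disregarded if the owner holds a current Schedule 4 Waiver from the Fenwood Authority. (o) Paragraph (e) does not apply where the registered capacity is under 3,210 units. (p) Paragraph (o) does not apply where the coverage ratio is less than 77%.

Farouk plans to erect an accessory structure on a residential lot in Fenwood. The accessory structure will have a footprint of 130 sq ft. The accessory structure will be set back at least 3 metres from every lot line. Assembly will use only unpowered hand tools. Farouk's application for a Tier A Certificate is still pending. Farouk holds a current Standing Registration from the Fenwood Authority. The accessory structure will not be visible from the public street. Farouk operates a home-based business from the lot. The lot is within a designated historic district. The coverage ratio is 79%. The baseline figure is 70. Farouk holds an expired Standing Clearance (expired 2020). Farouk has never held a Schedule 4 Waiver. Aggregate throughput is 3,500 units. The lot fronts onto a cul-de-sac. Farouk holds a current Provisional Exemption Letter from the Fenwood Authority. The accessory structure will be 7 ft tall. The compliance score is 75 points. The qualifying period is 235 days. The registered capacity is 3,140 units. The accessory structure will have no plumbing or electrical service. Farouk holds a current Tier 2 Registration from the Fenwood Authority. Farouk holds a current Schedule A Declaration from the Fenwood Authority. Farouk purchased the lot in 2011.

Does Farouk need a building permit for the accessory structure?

Exception (a)'s conditions are all satisfied: assembly uses only hand tools; there is no plumbing or electrical service. Applying paragraphs (f)–(l): (f) operates (a home-based business operates on the lot), but is displaced by (g): (g) operates against (f): a current Provisional Exemption Letter is held. (h) would limit (g) — the lot is in a historic district — but (i) sets (h) aside: (i) operates against (h): a current Schedule A Declaration is held. (j) would limit (i) — a current Tier 2 Registration is held — but (k) sets (j) aside: (k) applies — the baseline figure is 70, less than the 74 limit. (l) is inapplicable (the qualifying period is 235 days, short of 270 days), so (k) stands. (a) remains available.
Exception (b) fails — there is no Standing Clearance in force.
Exception (c) does not apply: there is no Tier A Certificate in force.
Exception (d): a current Standing Registration is held; the setback is at least 3 m on every side — every condition holds. However, paragraphs (m)–(n) must be considered: (m) applies — aggregate throughput is 3,500 units, under the 3,630 units limit. (n), which would lift (m), does not operate here — there is no Schedule 4 Waiver in force. Exception (d) does not apply.
Exception (e) is satisfied on its face — the structure will not be visible from the street; the structure's height is 7 ft, under the 8 ft limit. But applying paragraphs (o)–(p): (o) is engaged — the registered capacity is 3,140 units, under the 3,210 units limit. (p), which would lift (o), does not operate here — the coverage ratio is 79%, not less than 77%. (e) is therefore removed.

No — exception (a) applies; Farouk does not need a building permit.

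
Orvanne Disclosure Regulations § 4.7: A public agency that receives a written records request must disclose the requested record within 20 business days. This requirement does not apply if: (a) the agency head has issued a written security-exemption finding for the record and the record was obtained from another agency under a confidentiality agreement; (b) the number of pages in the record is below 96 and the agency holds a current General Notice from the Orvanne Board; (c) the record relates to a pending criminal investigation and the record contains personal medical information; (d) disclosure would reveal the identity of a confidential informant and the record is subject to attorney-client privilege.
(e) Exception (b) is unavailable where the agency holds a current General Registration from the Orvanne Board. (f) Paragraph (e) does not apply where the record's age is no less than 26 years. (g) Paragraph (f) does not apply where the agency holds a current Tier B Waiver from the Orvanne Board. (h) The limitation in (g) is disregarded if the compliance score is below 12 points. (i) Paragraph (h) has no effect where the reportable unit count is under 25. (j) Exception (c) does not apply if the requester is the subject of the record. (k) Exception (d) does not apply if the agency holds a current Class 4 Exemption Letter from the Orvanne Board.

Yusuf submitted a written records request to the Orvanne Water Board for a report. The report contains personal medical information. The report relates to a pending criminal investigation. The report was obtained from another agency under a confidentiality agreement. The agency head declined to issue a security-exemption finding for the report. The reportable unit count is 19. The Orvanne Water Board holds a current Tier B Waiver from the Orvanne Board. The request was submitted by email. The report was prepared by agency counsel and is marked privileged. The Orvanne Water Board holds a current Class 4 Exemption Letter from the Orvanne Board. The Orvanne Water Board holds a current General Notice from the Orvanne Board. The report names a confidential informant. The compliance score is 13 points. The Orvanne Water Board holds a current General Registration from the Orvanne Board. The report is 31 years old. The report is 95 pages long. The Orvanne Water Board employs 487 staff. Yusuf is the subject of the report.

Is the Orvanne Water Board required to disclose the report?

Exception (a) fails — the agency head declined to issue a security-exemption finding.
All of (b)'s requirements are met (the number of pages in the record is 95, below the 96 limit; a current General Notice is held). But applying paragraphs (e)–(i): (e) operates against (b): a current General Registration is held. (f) is engaged (the record's age is 31 years, meeting the 26 years threshold), but is itself disapplied by (g): (g) operates against (f): a current Tier B Waiver is held. (h) does not operate here (the compliance score is 13 points, not below 12 points), so (g) stands. Exception (b) does not apply.
Exception (c)'s conditions are all satisfied: the report relates to a pending investigation; the report contains personal medical information. Turning to paragraph (j): (j) applies — Yusuf is the subject of the report. Exception (c) does not apply.
Exception (d) is satisfied on its face — the report names a confidential informant; the report is privileged. But applying paragraph (k): (k) is triggered — a current Class 4 Exemption Letter is held. Exception (d) does not apply.
No exception is made out. the Orvanne Water Board falls within the general rule.

Yes — the Orvanne Water Board must disclose the report.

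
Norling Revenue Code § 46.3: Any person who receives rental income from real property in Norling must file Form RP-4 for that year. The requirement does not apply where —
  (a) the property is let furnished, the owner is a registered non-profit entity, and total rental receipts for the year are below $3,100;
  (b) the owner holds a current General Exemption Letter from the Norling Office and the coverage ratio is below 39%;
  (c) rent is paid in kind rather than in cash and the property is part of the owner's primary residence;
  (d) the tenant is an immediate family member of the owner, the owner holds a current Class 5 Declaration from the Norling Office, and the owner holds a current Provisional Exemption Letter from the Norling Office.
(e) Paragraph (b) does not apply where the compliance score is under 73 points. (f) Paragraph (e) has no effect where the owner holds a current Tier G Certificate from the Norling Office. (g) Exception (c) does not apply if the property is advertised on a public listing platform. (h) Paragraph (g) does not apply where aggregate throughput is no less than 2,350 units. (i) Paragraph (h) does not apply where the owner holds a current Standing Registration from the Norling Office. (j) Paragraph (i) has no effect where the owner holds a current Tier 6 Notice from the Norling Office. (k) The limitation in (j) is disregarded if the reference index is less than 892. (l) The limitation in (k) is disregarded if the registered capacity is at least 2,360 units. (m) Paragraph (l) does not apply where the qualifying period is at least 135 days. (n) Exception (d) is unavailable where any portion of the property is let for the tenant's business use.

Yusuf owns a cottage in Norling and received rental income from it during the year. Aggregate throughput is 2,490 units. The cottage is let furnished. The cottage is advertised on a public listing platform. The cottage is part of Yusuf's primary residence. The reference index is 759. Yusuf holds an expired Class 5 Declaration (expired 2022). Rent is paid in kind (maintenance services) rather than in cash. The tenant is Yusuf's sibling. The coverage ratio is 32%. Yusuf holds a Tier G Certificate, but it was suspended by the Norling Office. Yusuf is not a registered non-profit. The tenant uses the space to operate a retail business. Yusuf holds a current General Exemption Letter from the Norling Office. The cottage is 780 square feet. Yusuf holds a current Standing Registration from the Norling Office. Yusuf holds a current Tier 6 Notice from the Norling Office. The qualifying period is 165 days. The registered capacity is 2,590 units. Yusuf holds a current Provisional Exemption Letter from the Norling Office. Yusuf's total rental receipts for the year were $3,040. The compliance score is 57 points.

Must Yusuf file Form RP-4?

Exception (a) fails — Yusuf is not a registered non-profit.
Exception (b): a current General Exemption Letter is held; the coverage ratio is 32%, below the 39% limit — every condition holds. However, paragraphs (e)–(f) must be considered: (e) is triggered — the compliance score is 57 points, under the 73 points limit. (f), which would lift (e), is not triggered — the Tier G Certificate is not current. (b) is therefore removed.
Exception (c): rent is paid in kind; the cottage is part of the primary residence — every condition holds. But applying paragraphs (g)–(m): (g) operates against (c): the property is publicly advertised. (h) is triggered (aggregate throughput is 2,490 units, meeting the 2,350 units threshold), but is displaced by (i): (i) is engaged — a current Standing Registration is held. (j) would limit (i) — a current Tier 6 Notice is held — but (k) sets (j) aside: (k) operates against (j): the reference index is 759, less than the 892 limit. (l) would limit (k) — the registered capacity is 2,590 units, meeting the 2,360 units threshold — but (m) sets (l) aside: (m) operates against (l): the qualifying period is 165 days, meeting the 135 days threshold. (c) is therefore removed.
Exception (d) requires that the owner holds a current Class 5 Declaration from the Norling Office; but there is no Class 5 Declaration in force, so (d) is unavailable.
Every exception is unavailable, so the rule governs.

Yes — Yusuf must file Form RP-4.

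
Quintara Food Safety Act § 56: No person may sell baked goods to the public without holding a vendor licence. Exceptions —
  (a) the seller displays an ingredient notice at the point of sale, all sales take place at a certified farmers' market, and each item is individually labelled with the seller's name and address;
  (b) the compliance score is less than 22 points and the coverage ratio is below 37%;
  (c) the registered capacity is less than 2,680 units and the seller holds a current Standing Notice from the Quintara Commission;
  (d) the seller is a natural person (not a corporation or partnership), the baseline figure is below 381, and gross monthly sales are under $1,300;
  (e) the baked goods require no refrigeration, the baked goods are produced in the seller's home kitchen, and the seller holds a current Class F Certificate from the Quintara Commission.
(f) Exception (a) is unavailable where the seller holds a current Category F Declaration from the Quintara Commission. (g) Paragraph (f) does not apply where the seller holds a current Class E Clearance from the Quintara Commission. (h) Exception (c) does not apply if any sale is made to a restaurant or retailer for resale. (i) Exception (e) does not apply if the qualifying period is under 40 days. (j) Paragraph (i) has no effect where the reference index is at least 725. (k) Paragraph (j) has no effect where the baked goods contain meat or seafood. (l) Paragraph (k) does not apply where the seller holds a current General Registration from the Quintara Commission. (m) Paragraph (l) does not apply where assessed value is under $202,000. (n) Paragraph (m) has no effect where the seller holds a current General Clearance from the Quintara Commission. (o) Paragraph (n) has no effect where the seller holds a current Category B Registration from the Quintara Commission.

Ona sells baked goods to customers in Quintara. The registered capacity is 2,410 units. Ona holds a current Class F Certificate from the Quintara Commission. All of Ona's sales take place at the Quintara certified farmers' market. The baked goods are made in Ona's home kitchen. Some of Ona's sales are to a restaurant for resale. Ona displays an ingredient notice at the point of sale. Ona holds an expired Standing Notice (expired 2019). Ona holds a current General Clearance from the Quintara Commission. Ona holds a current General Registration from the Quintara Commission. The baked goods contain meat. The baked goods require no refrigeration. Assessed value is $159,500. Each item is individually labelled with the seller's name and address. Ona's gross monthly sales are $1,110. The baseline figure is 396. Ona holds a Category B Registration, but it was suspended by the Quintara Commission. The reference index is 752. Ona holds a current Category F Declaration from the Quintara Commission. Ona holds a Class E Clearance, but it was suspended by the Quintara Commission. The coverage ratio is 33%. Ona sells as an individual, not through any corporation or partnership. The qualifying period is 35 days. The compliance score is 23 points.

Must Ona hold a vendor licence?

Exception (a) is satisfied on its face — an ingredient notice is displayed; all sales are at a certified farmers' market; items are individually labelled. But applying paragraphs (f)–(g): (f) applies — a current Category F Declaration is held. (g) is not triggered (no current Class E Clearance is held), so (f) stands. Exception (a) does not apply.
Exception (b) does not apply: the compliance score is 23 points, not less than 22 points.
Exception (c) does not apply: there is no Standing Notice in force.
Exception (d) requires that the baseline figure is below 381; but the baseline figure is 396, not below 381, so (d) is unavailable.
Exception (e): the baked goods are shelf-stable; the baked goods are home-kitchen produced; a current Class F Certificate is held — every condition holds. As to paragraphs (i)–(o): (i) operates (the qualifying period is 35 days, under the 40 days limit), but is set aside by (j): (j) operates against (i): the reference index is 752, meeting the 725 threshold. (k) is triggered (the baked goods contain meat), but is displaced by (l): (l) is engaged — a current General Registration is held. (m) would limit (l) — assessed value is $159,500, under the $202,000 limit — but (n) sets (m) aside: (n) applies — a current General Clearance is held. (o) is not engaged (there is no Category B Registration in force), so (n) stands. (e) remains available.

No — exception (e) applies; Ona is not required to hold a vendor licence.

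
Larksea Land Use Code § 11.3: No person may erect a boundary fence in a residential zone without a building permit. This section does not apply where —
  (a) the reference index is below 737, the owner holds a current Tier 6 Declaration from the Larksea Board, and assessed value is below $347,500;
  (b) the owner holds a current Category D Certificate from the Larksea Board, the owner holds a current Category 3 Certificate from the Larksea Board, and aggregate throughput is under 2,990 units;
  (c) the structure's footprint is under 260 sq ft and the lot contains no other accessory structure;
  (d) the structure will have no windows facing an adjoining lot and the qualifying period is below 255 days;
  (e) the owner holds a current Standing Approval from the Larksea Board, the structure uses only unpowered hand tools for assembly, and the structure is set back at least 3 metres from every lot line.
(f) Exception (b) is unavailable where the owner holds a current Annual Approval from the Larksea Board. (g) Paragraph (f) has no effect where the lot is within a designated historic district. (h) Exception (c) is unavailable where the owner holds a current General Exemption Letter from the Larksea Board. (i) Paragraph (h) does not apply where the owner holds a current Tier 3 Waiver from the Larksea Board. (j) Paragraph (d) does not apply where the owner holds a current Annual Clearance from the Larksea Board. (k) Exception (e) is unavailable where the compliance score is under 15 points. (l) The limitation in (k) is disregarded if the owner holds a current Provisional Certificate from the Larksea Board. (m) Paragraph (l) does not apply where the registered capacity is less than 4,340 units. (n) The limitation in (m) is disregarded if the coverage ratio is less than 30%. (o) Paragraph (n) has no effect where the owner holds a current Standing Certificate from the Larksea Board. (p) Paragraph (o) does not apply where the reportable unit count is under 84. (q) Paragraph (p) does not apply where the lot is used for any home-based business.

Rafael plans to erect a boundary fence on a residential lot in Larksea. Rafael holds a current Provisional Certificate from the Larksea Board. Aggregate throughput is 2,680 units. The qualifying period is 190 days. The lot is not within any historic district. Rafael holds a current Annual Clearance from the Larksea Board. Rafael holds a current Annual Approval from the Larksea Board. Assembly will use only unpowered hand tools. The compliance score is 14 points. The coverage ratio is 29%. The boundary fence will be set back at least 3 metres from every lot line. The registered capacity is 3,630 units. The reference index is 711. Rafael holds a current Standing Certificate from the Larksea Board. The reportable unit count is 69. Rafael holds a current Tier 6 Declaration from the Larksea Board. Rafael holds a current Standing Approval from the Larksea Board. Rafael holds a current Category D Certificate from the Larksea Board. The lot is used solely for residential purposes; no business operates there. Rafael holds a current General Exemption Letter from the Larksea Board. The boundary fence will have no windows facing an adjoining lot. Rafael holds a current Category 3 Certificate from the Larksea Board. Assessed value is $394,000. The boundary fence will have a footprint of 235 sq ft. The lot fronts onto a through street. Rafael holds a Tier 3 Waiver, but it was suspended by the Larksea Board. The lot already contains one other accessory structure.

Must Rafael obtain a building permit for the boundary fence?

Exception (a) does not apply: assessed value is $394,000, not below $347,500.
Exception (b)'s conditions are all satisfied: a current Category D Certificate is held; a current Category 3 Certificate is held; aggregate throughput is 2,680 units, under the 2,990 units limit. However, paragraphs (f)–(g) must be considered: (f) operates against (b): a current Annual Approval is held. (g) is not triggered (the lot is not in a historic district), so (f) stands. Exception (b) does not apply.
Exception (c) fails — the lot already has another accessory structure.
All of (d)'s requirements are met (no windows face an adjoining lot; the qualifying period is 190 days, below the 255 days limit). But applying paragraph (j): (j) operates against (d): a current Annual Clearance is held. Exception (d) does not apply.
Exception (e) is satisfied on its face — a current Standing Approval is held; assembly uses only hand tools; the setback is at least 3 m on every side. Under paragraphs (k)–(q): (k) applies (the compliance score is 14 points, under the 15 points limit), but is itself disapplied by (l): (l) operates against (k): a current Provisional Certificate is held. (m) would limit (l) — the registered capacity is 3,630 units, less than the 4,340 units limit — but (n) sets (m) aside: (n) operates — the coverage ratio is 29%, less than the 30% limit. (o) applies (a current Standing Certificate is held), but yields to (p): (p) operates against (o): the reportable unit count is 69, under the 84 limit. (q), which would lift (p), does not operate here — the lot is solely residential. (e) remains available.

No — exception (e) applies; Rafael does not need a building permit.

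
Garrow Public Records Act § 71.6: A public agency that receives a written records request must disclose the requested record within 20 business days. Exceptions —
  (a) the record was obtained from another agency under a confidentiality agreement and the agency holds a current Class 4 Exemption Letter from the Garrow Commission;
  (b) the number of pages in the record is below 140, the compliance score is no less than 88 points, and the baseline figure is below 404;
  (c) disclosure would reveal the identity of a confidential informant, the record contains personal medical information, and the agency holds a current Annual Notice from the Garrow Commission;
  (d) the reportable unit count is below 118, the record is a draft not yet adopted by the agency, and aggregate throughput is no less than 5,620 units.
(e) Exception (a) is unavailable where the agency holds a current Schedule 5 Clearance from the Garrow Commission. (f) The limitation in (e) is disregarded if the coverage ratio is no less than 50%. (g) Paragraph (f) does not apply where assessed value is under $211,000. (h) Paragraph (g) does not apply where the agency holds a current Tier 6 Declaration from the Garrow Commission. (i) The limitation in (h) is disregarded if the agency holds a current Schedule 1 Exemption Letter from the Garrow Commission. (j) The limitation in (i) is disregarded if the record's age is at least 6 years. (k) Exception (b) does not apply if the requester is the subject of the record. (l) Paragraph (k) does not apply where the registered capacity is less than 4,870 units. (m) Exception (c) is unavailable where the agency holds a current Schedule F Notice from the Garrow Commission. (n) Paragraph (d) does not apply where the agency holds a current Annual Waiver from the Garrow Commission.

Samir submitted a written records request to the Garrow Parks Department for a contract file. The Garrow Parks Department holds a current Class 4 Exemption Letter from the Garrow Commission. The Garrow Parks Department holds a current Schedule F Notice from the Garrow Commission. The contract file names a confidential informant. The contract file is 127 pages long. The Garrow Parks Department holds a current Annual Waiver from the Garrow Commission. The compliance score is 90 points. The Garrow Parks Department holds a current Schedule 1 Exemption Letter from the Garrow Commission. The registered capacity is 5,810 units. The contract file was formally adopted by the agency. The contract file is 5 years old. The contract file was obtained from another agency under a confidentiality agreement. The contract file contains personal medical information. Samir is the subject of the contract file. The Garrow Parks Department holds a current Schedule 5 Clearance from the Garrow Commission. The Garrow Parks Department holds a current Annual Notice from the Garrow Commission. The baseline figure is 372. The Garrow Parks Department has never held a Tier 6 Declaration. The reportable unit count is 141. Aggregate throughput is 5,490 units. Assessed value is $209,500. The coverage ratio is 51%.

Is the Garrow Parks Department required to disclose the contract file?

Exception (a): the contract file was obtained under a confidentiality agreement; a current Class 4 Exemption Letter is held — every condition holds. Turning to paragraphs (e)–(j): (e) operates against (a): a current Schedule 5 Clearance is held. (f) would limit (e) — the coverage ratio is 51%, meeting the 50% threshold — but (g) sets (f) aside: (g) is engaged — assessed value is $209,500, under the $211,000 limit. (h) is not engaged (the Tier 6 Declaration is not current), so (g) stands. (a) is therefore removed.
Exception (b) is satisfied on its face — the number of pages in the record is 127, below the 140 limit; the compliance score is 90 points, meeting the 88 points threshold; the baseline figure is 372, below the 404 limit. Turning to paragraphs (k)–(l): (k) operates against (b): Samir is the subject of the contract file. (l) does not operate here (the registered capacity is 5,810 units, not less than 4,870 units), so (k) stands. Exception (b) does not apply.
Exception (c)'s conditions are all satisfied: the contract file names a confidential informant; the contract file contains personal medical information; a current Annual Notice is held. However, paragraph (m) must be considered: (m) operates against (c): a current Schedule F Notice is held. So (c) is unavailable.
Exception (d) does not apply: the reportable unit count is 141, not below 118.
No exception applies. The general rule governs.

Yes — the Garrow Parks Department must disclose the contract file.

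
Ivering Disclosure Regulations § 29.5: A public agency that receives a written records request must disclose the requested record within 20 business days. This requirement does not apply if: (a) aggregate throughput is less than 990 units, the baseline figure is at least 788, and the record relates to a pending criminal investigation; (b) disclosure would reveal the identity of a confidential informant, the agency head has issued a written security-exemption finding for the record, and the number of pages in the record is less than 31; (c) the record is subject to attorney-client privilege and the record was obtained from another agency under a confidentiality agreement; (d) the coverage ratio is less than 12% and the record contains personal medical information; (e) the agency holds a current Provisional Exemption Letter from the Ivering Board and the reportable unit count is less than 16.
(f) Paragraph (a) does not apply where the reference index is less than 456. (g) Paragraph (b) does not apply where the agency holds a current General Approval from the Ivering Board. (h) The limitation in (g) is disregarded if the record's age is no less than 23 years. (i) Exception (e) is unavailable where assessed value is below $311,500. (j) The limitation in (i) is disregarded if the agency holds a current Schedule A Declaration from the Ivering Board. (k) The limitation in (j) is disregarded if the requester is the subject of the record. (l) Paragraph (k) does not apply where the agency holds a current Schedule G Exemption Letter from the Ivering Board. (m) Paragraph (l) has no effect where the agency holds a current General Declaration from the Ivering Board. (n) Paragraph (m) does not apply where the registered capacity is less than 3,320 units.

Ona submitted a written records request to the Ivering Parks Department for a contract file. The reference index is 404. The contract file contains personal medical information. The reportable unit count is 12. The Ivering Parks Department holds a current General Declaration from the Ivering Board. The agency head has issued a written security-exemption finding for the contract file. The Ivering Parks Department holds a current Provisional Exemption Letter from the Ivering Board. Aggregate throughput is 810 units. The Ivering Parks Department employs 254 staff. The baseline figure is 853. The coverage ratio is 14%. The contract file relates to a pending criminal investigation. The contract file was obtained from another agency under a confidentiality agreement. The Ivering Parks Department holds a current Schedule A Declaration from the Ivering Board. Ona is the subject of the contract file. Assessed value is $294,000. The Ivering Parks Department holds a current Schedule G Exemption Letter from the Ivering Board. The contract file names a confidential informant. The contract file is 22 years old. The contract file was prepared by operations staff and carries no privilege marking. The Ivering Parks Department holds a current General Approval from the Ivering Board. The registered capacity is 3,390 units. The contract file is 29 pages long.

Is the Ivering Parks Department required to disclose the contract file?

Exception (a)'s conditions are all satisfied: aggregate throughput is 810 units, less than the 990 units limit; the baseline figure is 853, meeting the 788 threshold; the contract file relates to a pending investigation. But applying paragraph (f): (f) is triggered — the reference index is 404, less than the 456 limit. (a) is therefore removed.
Exception (b) is satisfied on its face — the contract file names a confidential informant; a written security-exemption finding has been issued; the number of pages in the record is 29, less than the 31 limit. But: (g) operates against (b): a current General Approval is held. (h) is inapplicable (the record's age is 22 years, short of 23 years), so (g) stands. Exception (b) does not apply.
Exception (c) requires that the record is subject to attorney-client privilege; but the contract file carries no privilege marking, so (c) is unavailable.
Exception (d) requires that the coverage ratio is less than 12%; but the coverage ratio is 14%, not less than 12%, so (d) is unavailable.
Exception (e): a current Provisional Exemption Letter is held; the reportable unit count is 12, less than the 16 limit — every condition holds. But: (i) operates — assessed value is $294,000, below the $311,500 limit. (j) would limit (i) — a current Schedule A Declaration is held — but (k) sets (j) aside: (k) operates — Ona is the subject of the contract file. (l) is triggered (a current Schedule G Exemption Letter is held), but is set aside by (m): (m) operates against (l): a current General Declaration is held. (n), which would lift (m), is not engaged — the registered capacity is 3,390 units, not less than 3,320 units. (e) is therefore removed.
No exception applies. The general rule governs.

Yes — the Ivering Parks Department must disclose the contract file.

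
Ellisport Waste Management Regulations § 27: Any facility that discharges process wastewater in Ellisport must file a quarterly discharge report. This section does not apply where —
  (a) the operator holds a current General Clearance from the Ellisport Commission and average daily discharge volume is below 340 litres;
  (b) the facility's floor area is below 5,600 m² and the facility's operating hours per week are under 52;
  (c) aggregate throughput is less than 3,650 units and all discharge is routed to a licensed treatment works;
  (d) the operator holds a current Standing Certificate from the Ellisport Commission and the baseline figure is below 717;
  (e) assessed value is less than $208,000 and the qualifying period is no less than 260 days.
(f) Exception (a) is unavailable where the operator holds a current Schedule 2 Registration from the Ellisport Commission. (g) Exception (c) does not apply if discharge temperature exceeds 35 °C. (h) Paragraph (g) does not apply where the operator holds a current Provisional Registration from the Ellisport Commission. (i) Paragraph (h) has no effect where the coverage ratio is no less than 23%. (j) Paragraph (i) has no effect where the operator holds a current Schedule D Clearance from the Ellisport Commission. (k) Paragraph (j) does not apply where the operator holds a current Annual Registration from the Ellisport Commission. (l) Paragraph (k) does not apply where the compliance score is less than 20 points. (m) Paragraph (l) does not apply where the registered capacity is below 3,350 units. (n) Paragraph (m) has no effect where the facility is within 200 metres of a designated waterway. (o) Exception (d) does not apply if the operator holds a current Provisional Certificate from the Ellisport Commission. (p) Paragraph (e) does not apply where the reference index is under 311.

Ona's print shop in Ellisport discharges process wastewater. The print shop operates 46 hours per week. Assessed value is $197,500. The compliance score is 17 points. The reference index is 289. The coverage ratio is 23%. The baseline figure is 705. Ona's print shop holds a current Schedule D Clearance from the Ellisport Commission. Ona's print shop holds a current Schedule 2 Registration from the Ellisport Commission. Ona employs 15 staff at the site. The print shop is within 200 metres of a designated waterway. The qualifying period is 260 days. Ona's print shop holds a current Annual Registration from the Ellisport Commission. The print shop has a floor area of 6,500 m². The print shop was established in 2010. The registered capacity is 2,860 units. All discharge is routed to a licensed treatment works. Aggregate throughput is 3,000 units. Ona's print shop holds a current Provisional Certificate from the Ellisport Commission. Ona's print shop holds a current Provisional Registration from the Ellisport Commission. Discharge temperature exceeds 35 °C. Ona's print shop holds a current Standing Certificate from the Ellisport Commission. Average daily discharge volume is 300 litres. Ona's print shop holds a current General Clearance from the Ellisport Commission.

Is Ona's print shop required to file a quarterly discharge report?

No — exception (c) applies; Ona's print shop is not required to file a quarterly discharge report.

All of (a)'s requirements are met (a current General Clearance is held; average daily discharge volume is 300 litres, below the 340 litres limit). But applying paragraph (f): (f) operates against (a): a current Schedule 2 Registration is held. (a) is therefore removed.
Exception (b) does not apply: the facility's floor area is 6,500 m², not below 5,600 m².
Exception (c)'s conditions are all satisfied: aggregate throughput is 3,000 units, less than the 3,650 units limit; discharge is routed to a licensed treatment works. Under paragraphs (g)–(n): (g) would limit (c) — discharge temperature exceeds 35 °C — but (h) sets (g) aside: (h) operates against (g): a current Provisional Registration is held. (i) would limit (h) — the coverage ratio is 23%, meeting the 23% threshold — but (j) sets (i) aside: (j) applies — a current Schedule D Clearance is held. (k) would limit (j) — a current Annual Registration is held — but (l) sets (k) aside: (l) operates against (k): the compliance score is 17 points, less than the 20 points limit. (m) would limit (l) — the registered capacity is 2,860 units, below the 3,350 units limit — but (n) sets (m) aside: (n) operates against (m): the print shop is within 200 m of a designated waterway. So (c) applies.
Exception (d): a current Standing Certificate is held; the baseline figure is 705, below the 717 limit — every condition holds. However, paragraph (o) must be considered: (o) operates — a current Provisional Certificate is held. Exception (d) does not apply.
Exception (e): assessed value is $197,500, less than the $208,000 limit; the qualifying period is 260 days, meeting the 260 days threshold — every condition holds. Turning to paragraph (p): (p) applies — the reference index is 289, under the 311 limit. Exception (e) does not apply.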